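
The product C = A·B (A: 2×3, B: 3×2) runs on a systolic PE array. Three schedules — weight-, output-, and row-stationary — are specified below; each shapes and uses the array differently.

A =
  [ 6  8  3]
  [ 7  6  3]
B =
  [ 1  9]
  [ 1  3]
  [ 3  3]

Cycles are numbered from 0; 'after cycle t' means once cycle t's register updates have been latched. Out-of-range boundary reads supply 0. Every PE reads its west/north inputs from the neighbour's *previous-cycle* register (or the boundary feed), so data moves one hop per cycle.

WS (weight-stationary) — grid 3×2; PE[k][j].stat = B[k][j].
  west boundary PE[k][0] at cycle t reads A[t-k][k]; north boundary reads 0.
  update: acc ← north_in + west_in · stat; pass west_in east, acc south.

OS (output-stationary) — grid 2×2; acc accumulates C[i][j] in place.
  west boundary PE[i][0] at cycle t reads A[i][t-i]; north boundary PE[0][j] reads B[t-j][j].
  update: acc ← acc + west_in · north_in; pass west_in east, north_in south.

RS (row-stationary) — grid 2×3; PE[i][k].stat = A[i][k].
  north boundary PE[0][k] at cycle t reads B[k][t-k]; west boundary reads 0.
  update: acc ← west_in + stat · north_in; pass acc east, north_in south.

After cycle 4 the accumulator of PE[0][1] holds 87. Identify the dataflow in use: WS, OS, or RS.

WS (3×2 grid), PE[0][1]:
  after 0 — PE[0][1] acc=0, pass-E 0, pass-S 0
  after 1 — PE[0][1] acc=54, pass-E 6, pass-S 54
  after 2 — PE[0][1] acc=63, pass-E 7, pass-S 63
  after 3 — PE[0][1] acc=0, pass-E 0, pass-S 0
  after 4 — PE[0][1] acc=0, pass-E 0, pass-S 0
OS (2×2 grid), PE[0][1]:
  after 0 — PE[0][1] acc=0, pass-E 0, pass-S 0
  after 1 — PE[0][1] acc=54, pass-E 6, pass-S 9
  after 2 — PE[0][1] acc=78, pass-E 8, pass-S 3
  after 3 — PE[0][1] acc=87, pass-E 3, pass-S 3
  after 4 — PE[0][1] acc=87, pass-E 0, pass-S 0
RS (2×3 grid), PE[0][1]:
  after 0 — PE[0][1] acc=0, pass-E 0, pass-S 0
  after 1 — PE[0][1] acc=14, pass-E 14, pass-S 1
  after 2 — PE[0][1] acc=78, pass-E 78, pass-S 3
  after 3 — PE[0][1] acc=0, pass-E 0, pass-S 0
  after 4 — PE[0][1] acc=0, pass-E 0, pass-S 0

dataflow = OS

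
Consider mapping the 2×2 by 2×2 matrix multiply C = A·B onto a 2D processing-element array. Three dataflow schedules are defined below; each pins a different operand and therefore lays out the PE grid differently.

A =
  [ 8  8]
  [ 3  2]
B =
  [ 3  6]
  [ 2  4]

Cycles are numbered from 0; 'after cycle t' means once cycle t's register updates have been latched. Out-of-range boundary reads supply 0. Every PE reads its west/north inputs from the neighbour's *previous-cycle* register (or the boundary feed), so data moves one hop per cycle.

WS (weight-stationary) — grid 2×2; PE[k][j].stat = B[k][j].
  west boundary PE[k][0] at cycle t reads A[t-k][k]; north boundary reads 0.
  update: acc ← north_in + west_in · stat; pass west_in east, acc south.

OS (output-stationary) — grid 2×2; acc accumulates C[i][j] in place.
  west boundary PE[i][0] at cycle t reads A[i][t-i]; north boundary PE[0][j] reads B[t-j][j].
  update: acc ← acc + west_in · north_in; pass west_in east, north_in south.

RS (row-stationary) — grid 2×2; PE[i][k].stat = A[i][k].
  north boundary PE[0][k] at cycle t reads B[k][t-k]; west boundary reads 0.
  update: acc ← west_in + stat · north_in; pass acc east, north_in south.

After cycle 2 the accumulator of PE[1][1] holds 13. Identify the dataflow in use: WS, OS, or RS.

Under WS (2×2), PE[1][1]:
  @0  [1,1]  acc 0  |  →0  ↓0
  @1  [1,1]  acc 0  |  →0  ↓0
  @2  [1,1]  acc 80  |  →8  ↓80
Under OS (2×2), PE[1][1]:
  @0  [1,1]  acc 0  |  →0  ↓0
  @1  [1,1]  acc 0  |  →0  ↓0
  @2  [1,1]  acc 18  |  →3  ↓6
Under RS (2×2), PE[1][1]:
  @0  [1,1]  acc 0  |  →0  ↓0
  @1  [1,1]  acc 0  |  →0  ↓0
  @2  [1,1]  acc 13  |  →13  ↓2

dataflow = RS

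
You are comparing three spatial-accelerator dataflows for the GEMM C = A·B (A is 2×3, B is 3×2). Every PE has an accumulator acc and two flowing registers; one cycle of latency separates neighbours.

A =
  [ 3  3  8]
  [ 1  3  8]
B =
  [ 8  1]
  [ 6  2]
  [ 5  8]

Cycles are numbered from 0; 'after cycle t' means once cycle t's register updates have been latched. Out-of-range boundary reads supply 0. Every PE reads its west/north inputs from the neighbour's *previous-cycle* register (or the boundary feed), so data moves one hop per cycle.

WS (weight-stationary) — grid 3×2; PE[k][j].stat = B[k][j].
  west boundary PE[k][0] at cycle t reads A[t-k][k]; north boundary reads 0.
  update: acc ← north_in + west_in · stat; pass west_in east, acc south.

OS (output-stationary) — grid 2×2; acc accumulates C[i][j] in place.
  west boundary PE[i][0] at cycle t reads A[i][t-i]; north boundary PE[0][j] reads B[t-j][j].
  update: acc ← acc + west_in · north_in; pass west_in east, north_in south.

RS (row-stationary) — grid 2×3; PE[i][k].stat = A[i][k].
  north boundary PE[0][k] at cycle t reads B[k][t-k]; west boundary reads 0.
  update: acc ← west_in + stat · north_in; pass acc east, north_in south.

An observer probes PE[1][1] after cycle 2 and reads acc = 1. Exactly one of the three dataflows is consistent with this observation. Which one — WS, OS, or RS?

dataflow = OS

WS (3×2 grid), PE[1][1]:
  [0] (1,1) acc=0 (h:0 v:0)
  [1] (1,1) acc=0 (h:0 v:0)
  [2] (1,1) acc=9 (h:3 v:9)
OS (2×2 grid), PE[1][1]:
  [0] (1,1) acc=0 (h:0 v:0)
  [1] (1,1) acc=0 (h:0 v:0)
  [2] (1,1) acc=1 (h:1 v:1)
RS (2×3 grid), PE[1][1]:
  [0] (1,1) acc=0 (h:0 v:0)
  [1] (1,1) acc=0 (h:0 v:0)
  [2] (1,1) acc=26 (h:26 v:6)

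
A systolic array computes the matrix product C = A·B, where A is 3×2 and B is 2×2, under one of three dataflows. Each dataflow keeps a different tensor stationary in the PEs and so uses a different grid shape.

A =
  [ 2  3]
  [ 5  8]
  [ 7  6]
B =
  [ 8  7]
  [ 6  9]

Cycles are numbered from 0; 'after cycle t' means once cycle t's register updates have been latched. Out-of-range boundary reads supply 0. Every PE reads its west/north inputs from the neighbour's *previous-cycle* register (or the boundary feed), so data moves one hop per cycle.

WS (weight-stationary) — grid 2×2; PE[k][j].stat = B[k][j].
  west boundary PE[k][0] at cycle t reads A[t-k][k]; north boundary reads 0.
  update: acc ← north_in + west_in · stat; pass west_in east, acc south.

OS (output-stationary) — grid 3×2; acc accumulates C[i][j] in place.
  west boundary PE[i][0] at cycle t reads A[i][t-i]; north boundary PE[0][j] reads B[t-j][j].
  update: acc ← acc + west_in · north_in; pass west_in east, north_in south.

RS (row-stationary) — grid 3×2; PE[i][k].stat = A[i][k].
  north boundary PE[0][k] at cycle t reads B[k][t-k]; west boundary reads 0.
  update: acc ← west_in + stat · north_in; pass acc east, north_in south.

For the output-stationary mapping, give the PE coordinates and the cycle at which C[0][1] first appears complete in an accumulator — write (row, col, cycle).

(row, col, cycle) = (0, 1, 2)

OS — PE[0][1] is where C[0][1] collects:
  [0] (0,1) acc=0 (h:0 v:0)
  [1] (0,1) acc=14 (h:2 v:7)
  [2] (0,1) acc=41 (h:3 v:9)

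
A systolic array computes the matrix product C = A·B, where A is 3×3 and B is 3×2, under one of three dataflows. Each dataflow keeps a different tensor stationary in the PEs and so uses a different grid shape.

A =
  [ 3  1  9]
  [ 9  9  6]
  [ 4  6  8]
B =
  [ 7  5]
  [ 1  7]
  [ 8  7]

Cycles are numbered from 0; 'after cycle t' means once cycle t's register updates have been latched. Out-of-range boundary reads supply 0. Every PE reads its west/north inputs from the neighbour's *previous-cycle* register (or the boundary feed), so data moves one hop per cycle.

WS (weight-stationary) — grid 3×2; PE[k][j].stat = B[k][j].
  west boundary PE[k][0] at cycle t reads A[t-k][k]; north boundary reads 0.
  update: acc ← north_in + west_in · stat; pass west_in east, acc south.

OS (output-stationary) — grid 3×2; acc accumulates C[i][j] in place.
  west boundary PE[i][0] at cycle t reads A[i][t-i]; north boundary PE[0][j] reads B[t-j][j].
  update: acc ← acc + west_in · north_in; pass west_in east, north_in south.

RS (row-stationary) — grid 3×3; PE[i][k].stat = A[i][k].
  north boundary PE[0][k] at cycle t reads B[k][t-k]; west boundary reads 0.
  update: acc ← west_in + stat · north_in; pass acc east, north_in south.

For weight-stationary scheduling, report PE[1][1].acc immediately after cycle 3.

Tracing WS — 3×2 array, target PE[1][1]:
  step 0 · PE0,1: acc=0; fwd→0 fwd↓0
  step 0 · PE1,0: acc=0; fwd→0 fwd↓0
  step 0 · PE1,1: acc=0; fwd→0 fwd↓0
  step 1 · PE0,1: acc=15; fwd→3 fwd↓15
  step 1 · PE1,0: acc=22; fwd→1 fwd↓22
  step 1 · PE1,1: acc=0; fwd→0 fwd↓0
  step 2 · PE0,1: acc=45; fwd→9 fwd↓45
  step 2 · PE1,0: acc=72; fwd→9 fwd↓72
  step 2 · PE1,1: acc=22; fwd→1 fwd↓22
  step 3 · PE0,1: acc=20; fwd→4 fwd↓20
  step 3 · PE1,0: acc=34; fwd→6 fwd↓34
  step 3 · PE1,1: acc=108; fwd→9 fwd↓108

PE[1][1].acc = 108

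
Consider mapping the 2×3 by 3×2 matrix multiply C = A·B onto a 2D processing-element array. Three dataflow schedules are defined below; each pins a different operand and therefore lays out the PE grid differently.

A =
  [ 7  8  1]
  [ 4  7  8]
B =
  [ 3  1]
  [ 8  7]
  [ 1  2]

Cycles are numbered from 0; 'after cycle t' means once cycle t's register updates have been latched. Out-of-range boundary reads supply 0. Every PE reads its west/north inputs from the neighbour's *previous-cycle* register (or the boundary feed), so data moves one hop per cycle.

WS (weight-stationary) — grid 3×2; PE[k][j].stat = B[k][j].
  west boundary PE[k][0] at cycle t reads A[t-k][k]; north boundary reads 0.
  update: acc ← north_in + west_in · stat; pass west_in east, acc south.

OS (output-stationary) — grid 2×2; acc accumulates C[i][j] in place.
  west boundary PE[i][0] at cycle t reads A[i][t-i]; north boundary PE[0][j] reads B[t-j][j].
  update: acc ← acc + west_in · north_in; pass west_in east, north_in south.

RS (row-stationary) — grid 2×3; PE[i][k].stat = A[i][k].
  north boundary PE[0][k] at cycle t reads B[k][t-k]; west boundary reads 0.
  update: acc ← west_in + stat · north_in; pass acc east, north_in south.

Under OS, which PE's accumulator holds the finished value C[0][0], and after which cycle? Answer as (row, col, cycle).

(row, col, cycle) = (0, 0, 2)

Under OS, C[0][0] lands at PE[0][0]:
  step 0 · PE0,0: acc=21; fwd→7 fwd↓3
  step 1 · PE0,0: acc=85; fwd→8 fwd↓8
  step 2 · PE0,0: acc=86; fwd→1 fwd↓1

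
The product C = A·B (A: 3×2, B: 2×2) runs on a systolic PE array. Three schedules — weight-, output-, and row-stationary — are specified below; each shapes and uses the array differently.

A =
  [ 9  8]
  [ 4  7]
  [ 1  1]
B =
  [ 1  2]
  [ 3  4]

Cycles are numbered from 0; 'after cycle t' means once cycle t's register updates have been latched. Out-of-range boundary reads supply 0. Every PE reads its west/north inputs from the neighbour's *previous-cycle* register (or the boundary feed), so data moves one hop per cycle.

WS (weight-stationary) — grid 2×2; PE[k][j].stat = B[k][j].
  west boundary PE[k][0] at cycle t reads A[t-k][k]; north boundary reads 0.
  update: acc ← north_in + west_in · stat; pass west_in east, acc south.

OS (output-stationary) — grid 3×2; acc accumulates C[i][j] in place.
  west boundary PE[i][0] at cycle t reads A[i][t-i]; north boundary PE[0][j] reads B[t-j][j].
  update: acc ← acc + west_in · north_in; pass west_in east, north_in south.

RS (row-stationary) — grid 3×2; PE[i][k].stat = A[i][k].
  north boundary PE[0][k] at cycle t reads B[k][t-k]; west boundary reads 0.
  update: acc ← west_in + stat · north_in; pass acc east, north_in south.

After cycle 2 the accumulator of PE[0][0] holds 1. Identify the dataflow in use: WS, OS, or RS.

— WS: 2×2; PE[0][0] trace:
  t=0 PE[0][0]: acc=9 h=9 v=9
  t=1 PE[0][0]: acc=4 h=4 v=4
  t=2 PE[0][0]: acc=1 h=1 v=1
— OS: 3×2; PE[0][0] trace:
  t=0 PE[0][0]: acc=9 h=9 v=1
  t=1 PE[0][0]: acc=33 h=8 v=3
  t=2 PE[0][0]: acc=33 h=0 v=0
— RS: 3×2; PE[0][0] trace:
  t=0 PE[0][0]: acc=9 h=9 v=1
  t=1 PE[0][0]: acc=18 h=18 v=2
  t=2 PE[0][0]: acc=0 h=0 v=0

dataflow = WS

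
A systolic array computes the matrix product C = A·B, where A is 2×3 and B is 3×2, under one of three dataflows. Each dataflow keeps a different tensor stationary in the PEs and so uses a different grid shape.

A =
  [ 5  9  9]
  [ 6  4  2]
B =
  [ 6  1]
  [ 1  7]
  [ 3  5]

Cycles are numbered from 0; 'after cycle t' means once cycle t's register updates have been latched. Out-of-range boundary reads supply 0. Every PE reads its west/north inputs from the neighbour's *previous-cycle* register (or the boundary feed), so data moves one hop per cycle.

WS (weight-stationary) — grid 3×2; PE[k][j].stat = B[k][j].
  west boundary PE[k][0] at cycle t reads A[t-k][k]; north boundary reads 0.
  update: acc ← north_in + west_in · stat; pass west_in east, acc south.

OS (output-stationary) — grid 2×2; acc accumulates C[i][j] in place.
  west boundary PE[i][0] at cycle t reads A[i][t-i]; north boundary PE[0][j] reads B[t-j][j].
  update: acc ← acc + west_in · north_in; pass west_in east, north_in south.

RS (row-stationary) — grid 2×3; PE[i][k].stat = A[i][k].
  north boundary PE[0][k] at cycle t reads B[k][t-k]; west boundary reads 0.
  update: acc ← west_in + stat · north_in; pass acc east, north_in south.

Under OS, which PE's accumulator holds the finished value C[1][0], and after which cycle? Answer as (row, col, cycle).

OS: C[1][0] accumulates in PE[1][0]:
  t=0 PE[1][0]: acc=0 h=0 v=0
  t=1 PE[1][0]: acc=36 h=6 v=6
  t=2 PE[1][0]: acc=40 h=4 v=1
  t=3 PE[1][0]: acc=46 h=2 v=3

(row, col, cycle) = (1, 0, 3)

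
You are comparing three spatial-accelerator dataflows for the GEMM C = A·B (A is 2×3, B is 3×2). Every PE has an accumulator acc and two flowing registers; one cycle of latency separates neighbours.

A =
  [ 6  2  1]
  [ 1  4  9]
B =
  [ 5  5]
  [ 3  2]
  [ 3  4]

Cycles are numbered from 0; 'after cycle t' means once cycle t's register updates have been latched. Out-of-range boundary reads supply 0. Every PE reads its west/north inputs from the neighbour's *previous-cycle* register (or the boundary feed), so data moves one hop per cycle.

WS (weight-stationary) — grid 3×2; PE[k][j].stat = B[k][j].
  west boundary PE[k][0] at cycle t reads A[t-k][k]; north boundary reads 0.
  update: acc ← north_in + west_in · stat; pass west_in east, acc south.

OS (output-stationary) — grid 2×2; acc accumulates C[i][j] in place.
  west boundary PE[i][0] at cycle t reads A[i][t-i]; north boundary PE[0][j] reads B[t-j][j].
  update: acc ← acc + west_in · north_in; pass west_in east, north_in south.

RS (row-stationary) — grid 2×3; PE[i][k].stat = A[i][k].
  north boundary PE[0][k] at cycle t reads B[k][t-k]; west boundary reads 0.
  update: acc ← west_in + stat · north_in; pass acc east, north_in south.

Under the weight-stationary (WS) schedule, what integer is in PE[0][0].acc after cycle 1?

PE[0][0].acc = 5

WS 3×2: PE[0][0] cycle-by-cycle (with neighbour feeds):
  t=0 PE[0][0]: acc=30 h=6 v=30
  t=1 PE[0][0]: acc=5 h=1 v=5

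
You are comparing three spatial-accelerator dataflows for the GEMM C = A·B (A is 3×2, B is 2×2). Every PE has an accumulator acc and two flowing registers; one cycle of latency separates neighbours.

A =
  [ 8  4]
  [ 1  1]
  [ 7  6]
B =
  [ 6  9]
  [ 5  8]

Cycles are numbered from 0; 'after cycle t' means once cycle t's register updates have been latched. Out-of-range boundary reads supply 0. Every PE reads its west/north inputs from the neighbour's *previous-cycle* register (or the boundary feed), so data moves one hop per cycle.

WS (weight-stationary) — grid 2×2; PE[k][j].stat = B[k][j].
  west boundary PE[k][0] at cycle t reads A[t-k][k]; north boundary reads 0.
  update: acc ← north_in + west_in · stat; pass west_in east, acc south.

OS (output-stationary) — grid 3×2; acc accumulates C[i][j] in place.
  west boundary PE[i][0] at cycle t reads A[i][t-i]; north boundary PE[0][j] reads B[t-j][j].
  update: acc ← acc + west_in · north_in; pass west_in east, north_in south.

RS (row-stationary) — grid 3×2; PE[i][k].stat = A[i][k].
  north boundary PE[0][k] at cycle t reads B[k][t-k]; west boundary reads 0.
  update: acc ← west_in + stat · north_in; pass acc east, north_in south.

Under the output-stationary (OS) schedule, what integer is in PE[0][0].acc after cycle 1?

PE[0][0].acc = 68

OS 3×2: PE[0][0] cycle-by-cycle (with neighbour feeds):
  [0] (0,0) acc=48 (h:8 v:6)
  [1] (0,0) acc=68 (h:4 v:5)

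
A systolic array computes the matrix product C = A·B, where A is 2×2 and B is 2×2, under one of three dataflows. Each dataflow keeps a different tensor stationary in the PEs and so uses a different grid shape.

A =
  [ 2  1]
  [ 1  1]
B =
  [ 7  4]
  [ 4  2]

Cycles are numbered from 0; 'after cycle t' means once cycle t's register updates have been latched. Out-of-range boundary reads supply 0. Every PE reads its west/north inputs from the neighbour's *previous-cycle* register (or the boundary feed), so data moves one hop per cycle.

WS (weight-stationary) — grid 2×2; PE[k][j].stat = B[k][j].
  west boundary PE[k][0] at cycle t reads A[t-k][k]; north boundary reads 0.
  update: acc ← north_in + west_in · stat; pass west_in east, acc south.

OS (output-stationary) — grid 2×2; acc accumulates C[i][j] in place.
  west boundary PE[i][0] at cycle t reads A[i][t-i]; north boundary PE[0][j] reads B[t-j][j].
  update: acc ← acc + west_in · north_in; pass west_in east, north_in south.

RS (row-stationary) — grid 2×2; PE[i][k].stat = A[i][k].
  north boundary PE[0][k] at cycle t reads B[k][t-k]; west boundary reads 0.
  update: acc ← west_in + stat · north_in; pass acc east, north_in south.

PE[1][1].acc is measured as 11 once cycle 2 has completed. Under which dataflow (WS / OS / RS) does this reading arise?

— WS: 2×2; PE[1][1] trace:
  c0 r1c1: 0 / 0 / 0
  c1 r1c1: 0 / 0 / 0
  c2 r1c1: 10 / 1 / 10
— OS: 2×2; PE[1][1] trace:
  c0 r1c1: 0 / 0 / 0
  c1 r1c1: 0 / 0 / 0
  c2 r1c1: 4 / 1 / 4
— RS: 2×2; PE[1][1] trace:
  c0 r1c1: 0 / 0 / 0
  c1 r1c1: 0 / 0 / 0
  c2 r1c1: 11 / 11 / 4

dataflow = RS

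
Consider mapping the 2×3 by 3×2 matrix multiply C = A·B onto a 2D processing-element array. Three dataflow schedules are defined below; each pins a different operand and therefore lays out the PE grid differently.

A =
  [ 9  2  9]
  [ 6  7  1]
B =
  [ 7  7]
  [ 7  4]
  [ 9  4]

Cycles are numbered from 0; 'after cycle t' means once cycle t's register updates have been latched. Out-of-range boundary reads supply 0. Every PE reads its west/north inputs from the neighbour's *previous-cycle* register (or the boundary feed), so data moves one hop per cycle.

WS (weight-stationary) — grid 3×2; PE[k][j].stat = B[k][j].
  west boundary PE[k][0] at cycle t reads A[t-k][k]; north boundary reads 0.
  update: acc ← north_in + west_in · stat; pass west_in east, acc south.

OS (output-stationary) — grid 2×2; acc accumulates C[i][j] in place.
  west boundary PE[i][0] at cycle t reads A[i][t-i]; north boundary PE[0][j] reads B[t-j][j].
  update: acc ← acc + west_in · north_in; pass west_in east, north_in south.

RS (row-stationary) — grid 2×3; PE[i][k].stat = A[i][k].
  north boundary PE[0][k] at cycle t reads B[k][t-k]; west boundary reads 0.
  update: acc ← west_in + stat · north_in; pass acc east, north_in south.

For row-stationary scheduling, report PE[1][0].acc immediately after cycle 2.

Tracing RS — 2×3 array, target PE[1][0]:
  0: (0,0).acc=63  regs=<63,7>
  0: (1,0).acc=0  regs=<0,0>
  1: (0,0).acc=63  regs=<63,7>
  1: (1,0).acc=42  regs=<42,7>
  2: (0,0).acc=0  regs=<0,0>
  2: (1,0).acc=42  regs=<42,7>

PE[1][0].acc = 42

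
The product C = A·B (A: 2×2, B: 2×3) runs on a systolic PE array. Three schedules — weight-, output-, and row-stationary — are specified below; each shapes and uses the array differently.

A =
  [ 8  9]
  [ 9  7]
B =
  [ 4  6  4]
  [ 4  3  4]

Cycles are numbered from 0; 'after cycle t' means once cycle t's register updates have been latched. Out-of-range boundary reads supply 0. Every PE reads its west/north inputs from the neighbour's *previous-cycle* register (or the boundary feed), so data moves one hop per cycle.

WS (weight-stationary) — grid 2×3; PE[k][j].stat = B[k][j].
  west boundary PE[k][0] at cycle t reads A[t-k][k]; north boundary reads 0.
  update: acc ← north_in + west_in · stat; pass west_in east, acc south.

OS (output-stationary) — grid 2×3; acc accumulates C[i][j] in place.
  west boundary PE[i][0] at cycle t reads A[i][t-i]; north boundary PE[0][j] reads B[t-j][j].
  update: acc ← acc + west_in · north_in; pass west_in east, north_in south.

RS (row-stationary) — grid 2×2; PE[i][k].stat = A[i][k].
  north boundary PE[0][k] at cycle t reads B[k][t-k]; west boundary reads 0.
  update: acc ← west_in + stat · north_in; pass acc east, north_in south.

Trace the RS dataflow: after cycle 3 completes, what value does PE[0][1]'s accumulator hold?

PE[0][1].acc = 68

RS (2×2). Following PE[0][1] plus its west/north inputs:
  @0  [0,0]  acc 32  |  →32  ↓4
  @0  [0,1]  acc 0  |  →0  ↓0
  @1  [0,0]  acc 48  |  →48  ↓6
  @1  [0,1]  acc 68  |  →68  ↓4
  @2  [0,0]  acc 32  |  →32  ↓4
  @2  [0,1]  acc 75  |  →75  ↓3
  @3  [0,0]  acc 0  |  →0  ↓0
  @3  [0,1]  acc 68  |  →68  ↓4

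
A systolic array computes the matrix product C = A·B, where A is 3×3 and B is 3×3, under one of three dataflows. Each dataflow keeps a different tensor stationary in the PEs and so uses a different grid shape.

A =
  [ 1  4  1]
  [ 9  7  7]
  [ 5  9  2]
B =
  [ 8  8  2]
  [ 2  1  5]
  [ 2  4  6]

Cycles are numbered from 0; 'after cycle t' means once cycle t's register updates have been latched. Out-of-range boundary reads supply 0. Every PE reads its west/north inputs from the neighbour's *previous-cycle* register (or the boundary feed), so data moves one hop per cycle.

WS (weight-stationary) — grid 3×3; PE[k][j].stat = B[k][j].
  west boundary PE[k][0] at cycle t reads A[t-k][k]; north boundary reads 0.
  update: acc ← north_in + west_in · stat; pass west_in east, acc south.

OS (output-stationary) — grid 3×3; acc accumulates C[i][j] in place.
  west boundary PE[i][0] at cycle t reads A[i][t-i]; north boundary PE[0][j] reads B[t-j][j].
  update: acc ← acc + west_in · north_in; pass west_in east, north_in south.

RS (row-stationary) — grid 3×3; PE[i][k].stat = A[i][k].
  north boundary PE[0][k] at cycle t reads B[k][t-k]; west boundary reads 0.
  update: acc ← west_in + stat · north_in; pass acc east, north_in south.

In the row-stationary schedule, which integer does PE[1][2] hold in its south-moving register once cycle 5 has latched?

register = 6

RS on a 3×3 grid — tracing PE[1][2] and its feeders:
  0: (0,2).acc=0  regs=<0,0>
  0: (1,1).acc=0  regs=<0,0>
  0: (1,2).acc=0  regs=<0,0>
  1: (0,2).acc=0  regs=<0,0>
  1: (1,1).acc=0  regs=<0,0>
  1: (1,2).acc=0  regs=<0,0>
  2: (0,2).acc=18  regs=<18,2>
  2: (1,1).acc=86  regs=<86,2>
  2: (1,2).acc=0  regs=<0,0>
  3: (0,2).acc=16  regs=<16,4>
  3: (1,1).acc=79  regs=<79,1>
  3: (1,2).acc=100  regs=<100,2>
  4: (0,2).acc=28  regs=<28,6>
  4: (1,1).acc=53  regs=<53,5>
  4: (1,2).acc=107  regs=<107,4>
  5: (0,2).acc=0  regs=<0,0>
  5: (1,1).acc=0  regs=<0,0>
  5: (1,2).acc=95  regs=<95,6>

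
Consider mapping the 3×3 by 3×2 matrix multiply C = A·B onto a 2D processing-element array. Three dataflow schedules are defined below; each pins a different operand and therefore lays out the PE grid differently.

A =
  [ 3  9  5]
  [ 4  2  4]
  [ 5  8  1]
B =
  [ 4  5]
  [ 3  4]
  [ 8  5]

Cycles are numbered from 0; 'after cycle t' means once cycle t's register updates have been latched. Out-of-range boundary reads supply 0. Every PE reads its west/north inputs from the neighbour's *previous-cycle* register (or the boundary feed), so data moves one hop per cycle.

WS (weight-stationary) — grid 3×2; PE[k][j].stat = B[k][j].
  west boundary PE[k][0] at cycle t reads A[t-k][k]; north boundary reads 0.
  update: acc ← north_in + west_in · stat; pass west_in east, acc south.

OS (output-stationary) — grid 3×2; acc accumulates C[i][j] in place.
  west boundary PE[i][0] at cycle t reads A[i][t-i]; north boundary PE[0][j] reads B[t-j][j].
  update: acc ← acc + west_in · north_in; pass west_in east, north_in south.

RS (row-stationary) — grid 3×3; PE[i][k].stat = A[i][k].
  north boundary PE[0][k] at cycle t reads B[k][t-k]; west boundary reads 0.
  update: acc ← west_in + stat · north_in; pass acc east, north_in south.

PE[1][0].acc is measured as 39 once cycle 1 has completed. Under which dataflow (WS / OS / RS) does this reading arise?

dataflow = WS

WS (3×2 grid), PE[1][0]:
  step 0 · PE1,0: acc=0; fwd→0 fwd↓0
  step 1 · PE1,0: acc=39; fwd→9 fwd↓39
OS (3×2 grid), PE[1][0]:
  step 0 · PE1,0: acc=0; fwd→0 fwd↓0
  step 1 · PE1,0: acc=16; fwd→4 fwd↓4
RS (3×3 grid), PE[1][0]:
  step 0 · PE1,0: acc=0; fwd→0 fwd↓0
  step 1 · PE1,0: acc=16; fwd→16 fwd↓4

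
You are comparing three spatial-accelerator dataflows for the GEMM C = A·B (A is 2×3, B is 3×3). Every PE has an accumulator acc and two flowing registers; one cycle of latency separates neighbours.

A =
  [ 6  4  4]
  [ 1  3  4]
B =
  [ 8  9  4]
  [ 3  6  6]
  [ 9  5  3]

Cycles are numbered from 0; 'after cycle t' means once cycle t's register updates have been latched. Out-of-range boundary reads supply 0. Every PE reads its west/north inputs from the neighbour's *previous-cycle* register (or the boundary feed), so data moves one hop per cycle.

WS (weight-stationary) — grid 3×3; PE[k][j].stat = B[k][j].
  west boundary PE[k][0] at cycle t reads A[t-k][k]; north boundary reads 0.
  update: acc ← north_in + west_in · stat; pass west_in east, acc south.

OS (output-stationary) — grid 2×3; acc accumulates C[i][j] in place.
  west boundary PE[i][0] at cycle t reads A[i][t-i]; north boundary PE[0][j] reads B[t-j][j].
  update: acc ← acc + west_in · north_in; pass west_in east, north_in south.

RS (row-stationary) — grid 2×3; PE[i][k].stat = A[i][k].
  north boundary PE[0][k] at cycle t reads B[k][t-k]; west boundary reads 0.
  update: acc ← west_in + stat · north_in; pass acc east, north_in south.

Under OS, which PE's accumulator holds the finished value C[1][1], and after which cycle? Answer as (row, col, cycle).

(row, col, cycle) = (1, 1, 4)

OS: C[1][1] accumulates in PE[1][1]:
  t=0 PE[1][1]: acc=0 h=0 v=0
  t=1 PE[1][1]: acc=0 h=0 v=0
  t=2 PE[1][1]: acc=9 h=1 v=9
  t=3 PE[1][1]: acc=27 h=3 v=6
  t=4 PE[1][1]: acc=47 h=4 v=5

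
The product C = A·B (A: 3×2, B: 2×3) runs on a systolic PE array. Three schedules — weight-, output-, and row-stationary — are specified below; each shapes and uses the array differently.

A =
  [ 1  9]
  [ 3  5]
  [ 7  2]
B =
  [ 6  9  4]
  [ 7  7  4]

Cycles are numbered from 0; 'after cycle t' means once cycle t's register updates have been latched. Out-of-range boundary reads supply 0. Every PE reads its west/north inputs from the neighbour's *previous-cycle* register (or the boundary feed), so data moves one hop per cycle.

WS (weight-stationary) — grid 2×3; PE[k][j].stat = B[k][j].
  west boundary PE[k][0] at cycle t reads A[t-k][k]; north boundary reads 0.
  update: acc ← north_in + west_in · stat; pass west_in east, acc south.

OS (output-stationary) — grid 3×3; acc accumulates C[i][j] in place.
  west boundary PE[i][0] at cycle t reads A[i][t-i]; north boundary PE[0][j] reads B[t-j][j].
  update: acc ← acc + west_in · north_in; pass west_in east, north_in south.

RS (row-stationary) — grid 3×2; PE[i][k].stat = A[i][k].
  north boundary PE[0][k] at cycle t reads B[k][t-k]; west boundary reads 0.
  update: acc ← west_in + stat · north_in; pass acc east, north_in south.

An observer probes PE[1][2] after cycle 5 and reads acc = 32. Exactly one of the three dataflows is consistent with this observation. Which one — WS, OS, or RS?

dataflow = OS

— WS: 2×3; PE[1][2] trace:
  0: (1,2).acc=0  regs=<0,0>
  1: (1,2).acc=0  regs=<0,0>
  2: (1,2).acc=0  regs=<0,0>
  3: (1,2).acc=40  regs=<9,40>
  4: (1,2).acc=32  regs=<5,32>
  5: (1,2).acc=36  regs=<2,36>
— OS: 3×3; PE[1][2] trace:
  0: (1,2).acc=0  regs=<0,0>
  1: (1,2).acc=0  regs=<0,0>
  2: (1,2).acc=0  regs=<0,0>
  3: (1,2).acc=12  regs=<3,4>
  4: (1,2).acc=32  regs=<5,4>
  5: (1,2).acc=32  regs=<0,0>
RS: PE[1][2] is outside its 3×2 grid.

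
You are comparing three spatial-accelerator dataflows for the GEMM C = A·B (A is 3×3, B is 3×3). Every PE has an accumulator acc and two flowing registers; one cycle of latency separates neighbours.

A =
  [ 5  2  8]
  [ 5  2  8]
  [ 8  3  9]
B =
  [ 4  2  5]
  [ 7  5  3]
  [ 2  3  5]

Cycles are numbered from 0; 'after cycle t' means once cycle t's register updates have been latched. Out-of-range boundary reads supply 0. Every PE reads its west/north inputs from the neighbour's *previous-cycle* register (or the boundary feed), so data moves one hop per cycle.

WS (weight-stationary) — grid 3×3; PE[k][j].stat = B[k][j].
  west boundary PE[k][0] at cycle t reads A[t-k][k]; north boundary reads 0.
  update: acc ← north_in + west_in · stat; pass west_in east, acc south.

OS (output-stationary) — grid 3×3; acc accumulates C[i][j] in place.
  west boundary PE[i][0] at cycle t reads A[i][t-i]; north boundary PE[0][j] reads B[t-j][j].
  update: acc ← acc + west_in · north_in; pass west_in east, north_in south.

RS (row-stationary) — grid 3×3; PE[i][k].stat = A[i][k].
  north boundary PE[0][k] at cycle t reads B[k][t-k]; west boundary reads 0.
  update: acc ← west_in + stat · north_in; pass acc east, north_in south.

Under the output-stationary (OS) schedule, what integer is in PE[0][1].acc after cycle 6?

OS on a 3×3 grid — tracing PE[0][1] and its feeders:
  c0 r0c0: 20 / 5 / 4
  c0 r0c1: 0 / 0 / 0
  c1 r0c0: 34 / 2 / 7
  c1 r0c1: 10 / 5 / 2
  c2 r0c0: 50 / 8 / 2
  c2 r0c1: 20 / 2 / 5
  c3 r0c0: 50 / 0 / 0
  c3 r0c1: 44 / 8 / 3
  c4 r0c0: 50 / 0 / 0
  c4 r0c1: 44 / 0 / 0
  c5 r0c0: 50 / 0 / 0
  c5 r0c1: 44 / 0 / 0
  c6 r0c0: 50 / 0 / 0
  c6 r0c1: 44 / 0 / 0

PE[0][1].acc = 44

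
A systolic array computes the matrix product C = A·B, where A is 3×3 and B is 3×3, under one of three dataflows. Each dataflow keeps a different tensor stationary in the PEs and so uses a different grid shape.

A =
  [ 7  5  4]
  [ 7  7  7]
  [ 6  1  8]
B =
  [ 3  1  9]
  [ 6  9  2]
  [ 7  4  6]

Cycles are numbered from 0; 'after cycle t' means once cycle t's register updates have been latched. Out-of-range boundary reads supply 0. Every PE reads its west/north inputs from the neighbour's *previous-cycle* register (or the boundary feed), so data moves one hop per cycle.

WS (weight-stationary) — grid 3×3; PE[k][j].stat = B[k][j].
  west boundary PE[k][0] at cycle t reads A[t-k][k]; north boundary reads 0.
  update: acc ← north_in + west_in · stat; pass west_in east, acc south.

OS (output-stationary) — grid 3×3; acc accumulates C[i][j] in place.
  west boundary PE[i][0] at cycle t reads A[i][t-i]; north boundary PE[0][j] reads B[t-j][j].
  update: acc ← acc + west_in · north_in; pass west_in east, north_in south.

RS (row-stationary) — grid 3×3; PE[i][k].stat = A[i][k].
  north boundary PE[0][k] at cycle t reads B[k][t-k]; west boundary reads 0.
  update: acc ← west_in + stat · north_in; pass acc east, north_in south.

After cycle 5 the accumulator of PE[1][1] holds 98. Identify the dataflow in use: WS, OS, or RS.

WS (3×3 grid), PE[1][1]:
  cycle 0: PE[1][1] → acc 0, east 0, south 0
  cycle 1: PE[1][1] → acc 0, east 0, south 0
  cycle 2: PE[1][1] → acc 52, east 5, south 52
  cycle 3: PE[1][1] → acc 70, east 7, south 70
  cycle 4: PE[1][1] → acc 15, east 1, south 15
  cycle 5: PE[1][1] → acc 0, east 0, south 0
OS (3×3 grid), PE[1][1]:
  cycle 0: PE[1][1] → acc 0, east 0, south 0
  cycle 1: PE[1][1] → acc 0, east 0, south 0
  cycle 2: PE[1][1] → acc 7, east 7, south 1
  cycle 3: PE[1][1] → acc 70, east 7, south 9
  cycle 4: PE[1][1] → acc 98, east 7, south 4
  cycle 5: PE[1][1] → acc 98, east 0, south 0
RS (3×3 grid), PE[1][1]:
  cycle 0: PE[1][1] → acc 0, east 0, south 0
  cycle 1: PE[1][1] → acc 0, east 0, south 0
  cycle 2: PE[1][1] → acc 63, east 63, south 6
  cycle 3: PE[1][1] → acc 70, east 70, south 9
  cycle 4: PE[1][1] → acc 77, east 77, south 2
  cycle 5: PE[1][1] → acc 0, east 0, south 0

dataflow = OS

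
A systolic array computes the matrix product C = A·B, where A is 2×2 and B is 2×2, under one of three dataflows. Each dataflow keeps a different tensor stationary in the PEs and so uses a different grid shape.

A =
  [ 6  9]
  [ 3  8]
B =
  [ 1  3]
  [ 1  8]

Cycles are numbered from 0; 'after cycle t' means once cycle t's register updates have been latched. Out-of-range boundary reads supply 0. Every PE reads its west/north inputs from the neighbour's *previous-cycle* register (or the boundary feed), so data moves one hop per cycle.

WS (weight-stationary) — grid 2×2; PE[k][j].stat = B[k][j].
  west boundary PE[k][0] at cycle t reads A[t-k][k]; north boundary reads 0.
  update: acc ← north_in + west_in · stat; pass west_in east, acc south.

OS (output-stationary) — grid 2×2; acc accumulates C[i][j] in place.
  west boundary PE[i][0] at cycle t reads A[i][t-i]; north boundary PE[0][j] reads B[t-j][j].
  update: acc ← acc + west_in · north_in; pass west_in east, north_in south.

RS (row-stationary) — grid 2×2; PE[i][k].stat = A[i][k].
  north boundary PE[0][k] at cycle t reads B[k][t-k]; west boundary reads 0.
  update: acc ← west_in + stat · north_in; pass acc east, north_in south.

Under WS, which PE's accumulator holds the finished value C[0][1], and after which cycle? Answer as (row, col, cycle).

(row, col, cycle) = (1, 1, 2)

Under WS, C[0][1] lands at PE[1][1]:
  [0] (1,1) acc=0 (h:0 v:0)
  [1] (1,1) acc=0 (h:0 v:0)
  [2] (1,1) acc=90 (h:9 v:90)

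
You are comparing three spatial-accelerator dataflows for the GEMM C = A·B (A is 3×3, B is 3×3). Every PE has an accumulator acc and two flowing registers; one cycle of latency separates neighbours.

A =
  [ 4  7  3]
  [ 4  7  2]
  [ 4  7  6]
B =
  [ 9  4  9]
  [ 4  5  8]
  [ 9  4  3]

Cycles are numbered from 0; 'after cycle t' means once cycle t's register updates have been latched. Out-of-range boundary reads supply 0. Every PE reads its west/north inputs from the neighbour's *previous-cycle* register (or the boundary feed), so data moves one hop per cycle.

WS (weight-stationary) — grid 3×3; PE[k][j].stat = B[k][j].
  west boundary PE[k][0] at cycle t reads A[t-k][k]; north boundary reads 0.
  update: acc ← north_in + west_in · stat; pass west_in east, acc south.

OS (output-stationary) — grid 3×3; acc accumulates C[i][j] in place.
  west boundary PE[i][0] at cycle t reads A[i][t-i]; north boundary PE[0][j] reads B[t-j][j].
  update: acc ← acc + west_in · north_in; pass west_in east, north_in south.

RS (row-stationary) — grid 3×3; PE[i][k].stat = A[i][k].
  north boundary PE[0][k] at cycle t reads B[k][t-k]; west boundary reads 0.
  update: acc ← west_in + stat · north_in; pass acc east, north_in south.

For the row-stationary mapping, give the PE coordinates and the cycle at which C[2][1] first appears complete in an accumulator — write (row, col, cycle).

RS: C[2][1] accumulates in PE[2][2]:
  step 0 · PE2,2: acc=0; fwd→0 fwd↓0
  step 1 · PE2,2: acc=0; fwd→0 fwd↓0
  step 2 · PE2,2: acc=0; fwd→0 fwd↓0
  step 3 · PE2,2: acc=0; fwd→0 fwd↓0
  step 4 · PE2,2: acc=118; fwd→118 fwd↓9
  step 5 · PE2,2: acc=75; fwd→75 fwd↓4

(row, col, cycle) = (2, 2, 5)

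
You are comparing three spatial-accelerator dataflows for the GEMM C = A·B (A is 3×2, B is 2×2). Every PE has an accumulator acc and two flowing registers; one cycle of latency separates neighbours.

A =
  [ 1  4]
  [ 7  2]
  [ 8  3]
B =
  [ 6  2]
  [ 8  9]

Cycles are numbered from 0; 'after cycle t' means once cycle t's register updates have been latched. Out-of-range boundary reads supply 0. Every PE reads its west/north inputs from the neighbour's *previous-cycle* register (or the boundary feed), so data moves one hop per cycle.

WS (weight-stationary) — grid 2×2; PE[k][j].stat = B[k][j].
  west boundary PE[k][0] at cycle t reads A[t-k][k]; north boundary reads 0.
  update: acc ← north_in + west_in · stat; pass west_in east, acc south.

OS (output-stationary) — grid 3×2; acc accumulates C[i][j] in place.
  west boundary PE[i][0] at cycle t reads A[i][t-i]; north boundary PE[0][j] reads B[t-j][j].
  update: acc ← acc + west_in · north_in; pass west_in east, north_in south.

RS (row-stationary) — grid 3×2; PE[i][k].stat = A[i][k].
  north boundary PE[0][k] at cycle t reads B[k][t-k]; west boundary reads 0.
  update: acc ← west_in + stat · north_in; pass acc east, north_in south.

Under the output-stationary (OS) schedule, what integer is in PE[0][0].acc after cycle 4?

PE[0][0].acc = 38

Tracing OS — 3×2 array, target PE[0][0]:
  step 0 · PE0,0: acc=6; fwd→1 fwd↓6
  step 1 · PE0,0: acc=38; fwd→4 fwd↓8
  step 2 · PE0,0: acc=38; fwd→0 fwd↓0
  step 3 · PE0,0: acc=38; fwd→0 fwd↓0
  step 4 · PE0,0: acc=38; fwd→0 fwd↓0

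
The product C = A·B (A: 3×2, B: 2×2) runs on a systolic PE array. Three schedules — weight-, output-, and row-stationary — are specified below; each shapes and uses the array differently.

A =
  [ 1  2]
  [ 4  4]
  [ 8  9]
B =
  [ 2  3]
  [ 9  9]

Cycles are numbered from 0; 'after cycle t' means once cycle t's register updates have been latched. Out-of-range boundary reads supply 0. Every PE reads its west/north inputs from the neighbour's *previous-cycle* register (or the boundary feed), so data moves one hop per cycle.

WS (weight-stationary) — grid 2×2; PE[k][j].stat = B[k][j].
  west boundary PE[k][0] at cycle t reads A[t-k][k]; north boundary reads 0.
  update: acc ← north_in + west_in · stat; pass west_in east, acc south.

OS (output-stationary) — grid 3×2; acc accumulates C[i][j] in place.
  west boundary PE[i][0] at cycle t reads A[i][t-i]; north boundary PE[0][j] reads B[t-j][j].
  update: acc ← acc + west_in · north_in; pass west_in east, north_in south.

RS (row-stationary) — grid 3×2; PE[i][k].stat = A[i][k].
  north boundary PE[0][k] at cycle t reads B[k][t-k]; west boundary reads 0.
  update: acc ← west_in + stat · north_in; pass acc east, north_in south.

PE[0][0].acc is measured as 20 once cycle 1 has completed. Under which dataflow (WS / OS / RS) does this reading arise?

WS (2×2 grid), PE[0][0]:
  [0] (0,0) acc=2 (h:1 v:2)
  [1] (0,0) acc=8 (h:4 v:8)
OS (3×2 grid), PE[0][0]:
  [0] (0,0) acc=2 (h:1 v:2)
  [1] (0,0) acc=20 (h:2 v:9)
RS (3×2 grid), PE[0][0]:
  [0] (0,0) acc=2 (h:2 v:2)
  [1] (0,0) acc=3 (h:3 v:3)

dataflow = OS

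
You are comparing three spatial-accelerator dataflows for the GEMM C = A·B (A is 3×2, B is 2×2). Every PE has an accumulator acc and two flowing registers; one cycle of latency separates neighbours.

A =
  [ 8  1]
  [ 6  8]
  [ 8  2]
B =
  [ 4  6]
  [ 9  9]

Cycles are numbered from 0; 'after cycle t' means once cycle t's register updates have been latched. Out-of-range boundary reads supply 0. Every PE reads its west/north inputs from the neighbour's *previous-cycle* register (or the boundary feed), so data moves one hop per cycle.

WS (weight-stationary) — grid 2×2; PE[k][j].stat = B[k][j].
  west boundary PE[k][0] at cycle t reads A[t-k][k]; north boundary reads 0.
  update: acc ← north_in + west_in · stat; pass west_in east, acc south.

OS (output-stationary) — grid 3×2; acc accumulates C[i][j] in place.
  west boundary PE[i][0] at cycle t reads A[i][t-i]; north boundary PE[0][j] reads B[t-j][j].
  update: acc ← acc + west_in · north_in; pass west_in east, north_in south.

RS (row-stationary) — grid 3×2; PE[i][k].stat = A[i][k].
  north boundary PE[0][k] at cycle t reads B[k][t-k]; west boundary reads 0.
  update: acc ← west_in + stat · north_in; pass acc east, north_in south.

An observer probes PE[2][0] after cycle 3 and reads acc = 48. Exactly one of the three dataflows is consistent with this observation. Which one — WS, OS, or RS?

WS (2×2): PE[2][0] does not exist.
OS (3×2 grid), PE[2][0]:
  t=0 PE[2][0]: acc=0 h=0 v=0
  t=1 PE[2][0]: acc=0 h=0 v=0
  t=2 PE[2][0]: acc=32 h=8 v=4
  t=3 PE[2][0]: acc=50 h=2 v=9
RS (3×2 grid), PE[2][0]:
  t=0 PE[2][0]: acc=0 h=0 v=0
  t=1 PE[2][0]: acc=0 h=0 v=0
  t=2 PE[2][0]: acc=32 h=32 v=4
  t=3 PE[2][0]: acc=48 h=48 v=6

dataflow = RS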